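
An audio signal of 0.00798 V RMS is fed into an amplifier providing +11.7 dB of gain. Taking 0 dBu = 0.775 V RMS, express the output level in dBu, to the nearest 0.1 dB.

Input level: 20·log₁₀(0.00798/0.775) = -39.75 dBu.
Output: -39.75 + 11.7 = -28.0 dBu.

-28.0 dBu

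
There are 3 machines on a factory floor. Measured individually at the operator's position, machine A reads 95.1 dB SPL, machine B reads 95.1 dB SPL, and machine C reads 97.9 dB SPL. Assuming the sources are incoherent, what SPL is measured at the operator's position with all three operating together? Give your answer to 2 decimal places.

101.02 dB SPL

Incoherent sources sum as intensities:
L_total = 10·log₁₀(10^(95.1/10) + 10^(95.1/10) + 10^(97.9/10)) = 10·log₁₀(12638000000) = 101.02 dB SPL.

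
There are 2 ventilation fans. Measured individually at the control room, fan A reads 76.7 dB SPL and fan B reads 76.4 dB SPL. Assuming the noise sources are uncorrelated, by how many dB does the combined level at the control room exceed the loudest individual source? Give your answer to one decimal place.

2.9 dB

Incoherent sources sum as intensities:
L_total = 10·log₁₀(10^(76.7/10) + 10^(76.4/10)) = 79.56 dB SPL.
Excess over the loudest (76.7 dB): 79.56 − 76.7 = 2.9 dB.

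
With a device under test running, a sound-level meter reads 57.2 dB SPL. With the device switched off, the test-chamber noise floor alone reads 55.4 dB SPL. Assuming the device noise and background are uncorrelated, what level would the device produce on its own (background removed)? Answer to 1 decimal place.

Remove the background by subtracting linear intensities:
L_src = 10·log₁₀(10^(57.2/10) − 10^(55.4/10)) = 10·log₁₀(178100) = 52.5 dB SPL.

52.5 dB SPL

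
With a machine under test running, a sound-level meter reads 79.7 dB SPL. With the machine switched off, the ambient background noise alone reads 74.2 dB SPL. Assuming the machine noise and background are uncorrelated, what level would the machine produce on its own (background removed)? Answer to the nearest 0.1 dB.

Background correction is a power subtraction:
L_src = 10·log₁₀(10^(79.7/10) − 10^(74.2/10)) = 10·log₁₀(67020000) = 78.3 dB SPL.

78.3 dB SPL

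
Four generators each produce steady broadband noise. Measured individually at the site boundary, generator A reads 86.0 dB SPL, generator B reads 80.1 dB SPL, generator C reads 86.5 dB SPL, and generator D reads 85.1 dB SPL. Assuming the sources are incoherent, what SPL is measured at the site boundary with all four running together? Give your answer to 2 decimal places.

Uncorrelated sources add in intensity (power), not in dB.
L_total = 10·log₁₀(10^(86.0/10) + 10^(80.1/10) + 10^(86.5/10) + 10^(85.1/10)) = 10·log₁₀(1271000000) = 91.04 dB SPL.

91.04 dB SPL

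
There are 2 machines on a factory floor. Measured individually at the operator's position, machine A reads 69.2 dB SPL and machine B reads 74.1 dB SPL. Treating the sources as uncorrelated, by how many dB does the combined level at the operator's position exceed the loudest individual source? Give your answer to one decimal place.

Incoherent sources sum as intensities:
L_total = 10·log₁₀(10^(69.2/10) + 10^(74.1/10)) = 75.32 dB SPL.
Excess over the loudest (74.1 dB): 75.32 − 74.1 = 1.2 dB.

1.2 dB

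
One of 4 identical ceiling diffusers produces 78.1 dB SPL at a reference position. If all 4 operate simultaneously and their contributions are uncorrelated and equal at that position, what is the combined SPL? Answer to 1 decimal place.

4 equal incoherent sources raise the level by 10·log₁₀(4) = 6.02 dB.
L_total = 78.1 + 6.02 = 84.1 dB SPL.

84.1 dB SPL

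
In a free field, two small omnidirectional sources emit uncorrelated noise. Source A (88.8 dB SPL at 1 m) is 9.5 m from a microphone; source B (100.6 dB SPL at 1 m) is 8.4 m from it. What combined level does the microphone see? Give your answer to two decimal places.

At the listener: L_A = 88.8 − 20·log₁₀(9.5) = 69.246 dB; L_B = 100.6 − 20·log₁₀(8.4) = 82.114 dB.
Combined: 10·log₁₀(10^(69.246/10)+10^(82.114/10)) = 82.33 dB SPL.

82.33 dB SPL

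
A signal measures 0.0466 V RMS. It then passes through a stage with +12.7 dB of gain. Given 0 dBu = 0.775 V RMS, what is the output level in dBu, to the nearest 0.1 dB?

Input level: 20·log₁₀(0.0466/0.775) = -24.42 dBu.
Output: -24.42 + 12.7 = -11.7 dBu.

-11.7 dBu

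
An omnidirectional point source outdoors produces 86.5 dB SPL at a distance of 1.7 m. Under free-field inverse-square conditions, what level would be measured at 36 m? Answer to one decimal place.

60.0 dB SPL

Inverse-square spreading gives ΔL = −20·log₁₀(d₂/d₁).
ΔL = −20·log₁₀(36/1.7) = -26.52 dB, so L₂ = 86.5 + (-26.52) = 60.0 dB SPL.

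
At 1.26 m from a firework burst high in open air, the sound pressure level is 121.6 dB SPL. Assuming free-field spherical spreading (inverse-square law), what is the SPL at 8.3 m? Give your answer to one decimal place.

105.2 dB SPL

For a point source in a free field, ΔL = −20·log₁₀(d₂/d₁).
ΔL = −20·log₁₀(8.3/1.26) = -16.37 dB, so L₂ = 121.6 + (-16.37) = 105.2 dB SPL.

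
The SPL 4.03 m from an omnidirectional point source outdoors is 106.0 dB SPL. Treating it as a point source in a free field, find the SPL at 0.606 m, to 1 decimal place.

122.5 dB SPL

For a point source in a free field, ΔL = −20·log₁₀(d₂/d₁).
ΔL = −20·log₁₀(0.606/4.03) = 16.46 dB, so L₂ = 106.0 + (16.46) = 122.5 dB SPL.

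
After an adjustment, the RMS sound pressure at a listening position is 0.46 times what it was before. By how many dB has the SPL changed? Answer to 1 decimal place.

-6.7 dB

SPL change from a pressure ratio uses the 20·log₁₀ form:
20·log₁₀(0.46) = -6.7 dB.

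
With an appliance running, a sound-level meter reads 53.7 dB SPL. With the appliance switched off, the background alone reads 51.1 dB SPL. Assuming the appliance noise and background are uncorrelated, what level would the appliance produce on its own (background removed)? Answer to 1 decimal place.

Background correction is a power subtraction:
L_src = 10·log₁₀(10^(53.7/10) − 10^(51.1/10)) = 10·log₁₀(105600) = 50.2 dB SPL.

50.2 dB SPL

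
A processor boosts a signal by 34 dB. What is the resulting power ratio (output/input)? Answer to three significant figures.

2510

Power ratio = 10^(dB/10).
10^(34/10) = 10^(3.400) = 2510.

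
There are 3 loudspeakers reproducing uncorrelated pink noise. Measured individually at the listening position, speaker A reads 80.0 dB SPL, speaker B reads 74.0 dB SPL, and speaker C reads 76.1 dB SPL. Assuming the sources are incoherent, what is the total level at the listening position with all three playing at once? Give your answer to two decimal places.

Incoherent sources sum as intensities:
L_total = 10·log₁₀(10^(80.0/10) + 10^(74.0/10) + 10^(76.1/10)) = 10·log₁₀(165900000) = 82.20 dB SPL.

82.20 dB SPL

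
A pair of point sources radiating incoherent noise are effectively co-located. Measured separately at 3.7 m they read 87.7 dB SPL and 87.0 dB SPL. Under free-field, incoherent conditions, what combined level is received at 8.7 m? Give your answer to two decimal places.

82.95 dB SPL

Combined at 3.7 m: 10·log₁₀(10^(87.7/10)+10^(87.0/10)) = 90.374 dB SPL.
Then apply −20·log₁₀(8.7/3.7) = -7.426 dB → 82.95 dB SPL.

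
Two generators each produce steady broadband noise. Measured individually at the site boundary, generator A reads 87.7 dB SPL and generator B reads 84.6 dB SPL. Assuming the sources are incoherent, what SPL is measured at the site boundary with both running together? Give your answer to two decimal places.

89.43 dB SPL

Uncorrelated sources add in intensity (power), not in dB.
L_total = 10·log₁₀(10^(87.7/10) + 10^(84.6/10)) = 10·log₁₀(877200000) = 89.43 dB SPL.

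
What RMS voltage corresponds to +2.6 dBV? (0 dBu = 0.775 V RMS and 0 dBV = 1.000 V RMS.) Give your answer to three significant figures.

1.35 V

V = 1.000 V × 10^(+2.6/20).
= 1.000 × 1.349 = 1.35 V.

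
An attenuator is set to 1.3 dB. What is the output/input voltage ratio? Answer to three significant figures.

0.861

Voltage ratio = 10^(dB/20).
10^(-1.3/20) = 10^(-0.06500) = 0.861.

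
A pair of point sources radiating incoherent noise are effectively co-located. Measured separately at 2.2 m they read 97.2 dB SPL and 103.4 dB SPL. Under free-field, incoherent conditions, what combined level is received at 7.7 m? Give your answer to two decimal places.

93.45 dB SPL

Combined at 2.2 m: 10·log₁₀(10^(97.2/10)+10^(103.4/10)) = 104.334 dB SPL.
Then apply −20·log₁₀(7.7/2.2) = -10.881 dB → 93.45 dB SPL.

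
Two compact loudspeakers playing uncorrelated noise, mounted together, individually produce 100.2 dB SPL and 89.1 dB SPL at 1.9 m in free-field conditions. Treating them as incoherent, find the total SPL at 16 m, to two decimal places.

Combined at 1.9 m: 10·log₁₀(10^(100.2/10)+10^(89.1/10)) = 100.525 dB SPL.
Then apply −20·log₁₀(16/1.9) = -18.507 dB → 82.02 dB SPL.

82.02 dB SPL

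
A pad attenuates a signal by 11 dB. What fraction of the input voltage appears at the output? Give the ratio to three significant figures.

0.282

Voltage ratio = 10^(dB/20).
10^(-11/20) = 10^(-0.5500) = 0.282.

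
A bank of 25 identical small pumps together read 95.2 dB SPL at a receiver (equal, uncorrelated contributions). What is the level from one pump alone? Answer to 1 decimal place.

81.2 dB SPL

25 equal incoherent sources add 10·log₁₀(25) = 13.98 dB over one source.
L_one = 95.2 − 13.98 = 81.2 dB SPL.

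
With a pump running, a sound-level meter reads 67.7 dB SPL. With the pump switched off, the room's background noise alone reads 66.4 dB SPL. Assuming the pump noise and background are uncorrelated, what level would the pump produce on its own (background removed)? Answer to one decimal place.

61.8 dB SPL

Background correction is a power subtraction:
L_src = 10·log₁₀(10^(67.7/10) − 10^(66.4/10)) = 10·log₁₀(1523000) = 61.8 dB SPL.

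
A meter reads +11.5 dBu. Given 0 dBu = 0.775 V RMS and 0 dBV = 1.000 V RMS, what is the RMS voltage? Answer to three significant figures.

2.91 V

V = 0.775 V × 10^(+11.5/20).
= 0.775 × 3.758 = 2.91 V.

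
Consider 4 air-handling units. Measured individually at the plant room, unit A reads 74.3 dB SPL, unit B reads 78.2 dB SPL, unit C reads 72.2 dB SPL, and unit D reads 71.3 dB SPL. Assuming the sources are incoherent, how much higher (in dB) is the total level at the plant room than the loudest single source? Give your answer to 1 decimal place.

Add the sources as powers (linear), then convert back to dB:
L_total = 10·log₁₀(10^(74.3/10) + 10^(78.2/10) + 10^(72.2/10) + 10^(71.3/10)) = 80.90 dB SPL.
Excess over the loudest (78.2 dB): 80.90 − 78.2 = 2.7 dB.

2.7 dB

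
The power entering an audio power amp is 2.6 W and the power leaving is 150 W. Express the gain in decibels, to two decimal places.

For a power ratio, dB = 10·log₁₀(P₂/P₁).
10·log₁₀(150/2.6) = 10·log₁₀(57.69) = 17.61 dB.

17.61 dB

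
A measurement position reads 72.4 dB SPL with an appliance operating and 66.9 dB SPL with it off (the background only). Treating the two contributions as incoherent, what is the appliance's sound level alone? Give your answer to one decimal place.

Remove the background by subtracting linear intensities:
L_src = 10·log₁₀(10^(72.4/10) − 10^(66.9/10)) = 10·log₁₀(12480000) = 71.0 dB SPL.

71.0 dB SPL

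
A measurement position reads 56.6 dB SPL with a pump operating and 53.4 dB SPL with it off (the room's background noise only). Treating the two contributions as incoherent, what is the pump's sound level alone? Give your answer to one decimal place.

Subtract intensities: L_src = 10·log₁₀(10^(L_total/10) − 10^(L_bg/10)).
L_src = 10·log₁₀(10^(56.6/10) − 10^(53.4/10)) = 10·log₁₀(238300) = 53.8 dB SPL.

53.8 dB SPL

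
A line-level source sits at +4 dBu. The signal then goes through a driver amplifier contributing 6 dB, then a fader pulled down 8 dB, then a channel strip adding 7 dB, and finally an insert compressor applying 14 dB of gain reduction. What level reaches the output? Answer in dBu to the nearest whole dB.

-5 dBu

Gain stages sum in dB:
+4 + 6 − 8 + 7 − 14 = -5 dBu.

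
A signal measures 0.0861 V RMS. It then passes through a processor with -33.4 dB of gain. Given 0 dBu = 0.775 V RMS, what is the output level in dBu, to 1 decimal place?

Input level: 20·log₁₀(0.0861/0.775) = -19.09 dBu.
Output: -19.09 − 33.4 = -52.5 dBu.

-52.5 dBu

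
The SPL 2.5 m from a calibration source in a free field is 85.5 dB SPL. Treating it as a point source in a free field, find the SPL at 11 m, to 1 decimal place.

Free-field point source: level drops by 20·log₁₀ of the distance ratio.
ΔL = −20·log₁₀(11/2.5) = -12.87 dB, so L₂ = 85.5 + (-12.87) = 72.6 dB SPL.

72.6 dB SPL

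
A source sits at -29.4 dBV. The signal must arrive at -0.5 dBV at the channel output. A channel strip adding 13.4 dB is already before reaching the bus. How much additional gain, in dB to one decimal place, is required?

The required make-up gain is the shortfall in the dB sum.
G = -0.5 − (-29.4) − 13.4 = 15.5 dB.

15.5 dB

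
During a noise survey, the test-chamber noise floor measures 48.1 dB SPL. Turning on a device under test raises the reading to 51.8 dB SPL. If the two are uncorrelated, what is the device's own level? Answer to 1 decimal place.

Subtract intensities: L_src = 10·log₁₀(10^(L_total/10) − 10^(L_bg/10)).
L_src = 10·log₁₀(10^(51.8/10) − 10^(48.1/10)) = 10·log₁₀(86790) = 49.4 dB SPL.

49.4 dB SPL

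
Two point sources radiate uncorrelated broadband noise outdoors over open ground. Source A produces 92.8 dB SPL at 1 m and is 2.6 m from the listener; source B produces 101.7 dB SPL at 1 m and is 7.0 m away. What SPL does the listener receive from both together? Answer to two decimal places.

At the listener: L_A = 92.8 − 20·log₁₀(2.6) = 84.501 dB; L_B = 101.7 − 20·log₁₀(7.0) = 84.798 dB.
Combined: 10·log₁₀(10^(84.501/10)+10^(84.798/10)) = 87.66 dB SPL.

87.66 dB SPL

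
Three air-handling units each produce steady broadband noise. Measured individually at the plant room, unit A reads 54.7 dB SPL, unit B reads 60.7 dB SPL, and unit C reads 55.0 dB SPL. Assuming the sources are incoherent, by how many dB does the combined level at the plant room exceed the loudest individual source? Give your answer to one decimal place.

Add the sources as powers (linear), then convert back to dB:
L_total = 10·log₁₀(10^(54.7/10) + 10^(60.7/10) + 10^(55.0/10)) = 62.52 dB SPL.
Excess over the loudest (60.7 dB): 62.52 − 60.7 = 1.8 dB.

1.8 dB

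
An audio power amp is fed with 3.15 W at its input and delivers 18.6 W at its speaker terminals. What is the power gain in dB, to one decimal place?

Power is a power quantity, so gain = 10·log₁₀(P_out/P_in).
10·log₁₀(18.6/3.15) = 10·log₁₀(5.905) = 7.7 dB.

7.7 dB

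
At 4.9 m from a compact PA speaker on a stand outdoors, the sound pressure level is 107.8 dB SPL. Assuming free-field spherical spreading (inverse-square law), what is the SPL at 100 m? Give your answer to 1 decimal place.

Free-field point source: level drops by 20·log₁₀ of the distance ratio.
ΔL = −20·log₁₀(100/4.9) = -26.20 dB, so L₂ = 107.8 + (-26.20) = 81.6 dB SPL.

81.6 dB SPL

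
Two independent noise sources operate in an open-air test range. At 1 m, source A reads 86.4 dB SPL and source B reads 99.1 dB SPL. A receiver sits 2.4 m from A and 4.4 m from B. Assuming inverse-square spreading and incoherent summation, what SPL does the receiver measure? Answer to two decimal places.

86.95 dB SPL

At the listener: L_A = 86.4 − 20·log₁₀(2.4) = 78.796 dB; L_B = 99.1 − 20·log₁₀(4.4) = 86.231 dB.
Combined: 10·log₁₀(10^(78.796/10)+10^(86.231/10)) = 86.95 dB SPL.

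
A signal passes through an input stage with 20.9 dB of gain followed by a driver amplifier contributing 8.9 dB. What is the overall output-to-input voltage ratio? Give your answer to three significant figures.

30.9

Net gain = 20.9 + 8.9 = 29.8 dB.
Voltage ratio = 10^(29.8/20) = 30.9.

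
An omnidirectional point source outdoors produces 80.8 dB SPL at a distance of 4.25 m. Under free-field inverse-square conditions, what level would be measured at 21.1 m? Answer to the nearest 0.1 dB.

66.9 dB SPL

Free-field point source: level drops by 20·log₁₀ of the distance ratio.
ΔL = −20·log₁₀(21.1/4.25) = -13.92 dB, so L₂ = 80.8 + (-13.92) = 66.9 dB SPL.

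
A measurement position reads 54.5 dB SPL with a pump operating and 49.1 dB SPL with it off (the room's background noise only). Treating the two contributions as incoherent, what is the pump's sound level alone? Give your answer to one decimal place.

53.0 dB SPL

Remove the background by subtracting linear intensities:
L_src = 10·log₁₀(10^(54.5/10) − 10^(49.1/10)) = 10·log₁₀(200600) = 53.0 dB SPL.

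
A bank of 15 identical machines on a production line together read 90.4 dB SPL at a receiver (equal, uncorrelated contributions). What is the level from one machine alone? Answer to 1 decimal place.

15 equal incoherent sources add 10·log₁₀(15) = 11.76 dB over one source.
L_one = 90.4 − 11.76 = 78.6 dB SPL.

78.6 dB SPL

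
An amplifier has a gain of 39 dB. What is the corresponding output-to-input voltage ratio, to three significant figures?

89.1

Voltage ratio = 10^(dB/20).
10^(39/20) = 10^(1.950) = 89.1.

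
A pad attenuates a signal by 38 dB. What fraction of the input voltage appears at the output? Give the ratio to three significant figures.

0.0126

Voltage ratio = 10^(dB/20).
10^(-38/20) = 10^(-1.900) = 0.0126.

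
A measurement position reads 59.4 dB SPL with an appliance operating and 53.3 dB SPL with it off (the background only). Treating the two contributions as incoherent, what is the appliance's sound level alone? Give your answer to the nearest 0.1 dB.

58.2 dB SPL

Subtract intensities: L_src = 10·log₁₀(10^(L_total/10) − 10^(L_bg/10)).
L_src = 10·log₁₀(10^(59.4/10) − 10^(53.3/10)) = 10·log₁₀(657200) = 58.2 dB SPL.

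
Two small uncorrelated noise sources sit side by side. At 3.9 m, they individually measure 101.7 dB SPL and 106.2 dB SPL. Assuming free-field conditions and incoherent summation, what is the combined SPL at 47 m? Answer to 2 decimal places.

Combined at 3.9 m: 10·log₁₀(10^(101.7/10)+10^(106.2/10)) = 107.519 dB SPL.
Then apply −20·log₁₀(47/3.9) = -21.621 dB → 85.90 dB SPL.

85.90 dB SPL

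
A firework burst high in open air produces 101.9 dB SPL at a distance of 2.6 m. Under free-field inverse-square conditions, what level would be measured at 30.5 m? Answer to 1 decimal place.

80.5 dB SPL

For a point source in a free field, ΔL = −20·log₁₀(d₂/d₁).
ΔL = −20·log₁₀(30.5/2.6) = -21.39 dB, so L₂ = 101.9 + (-21.39) = 80.5 dB SPL.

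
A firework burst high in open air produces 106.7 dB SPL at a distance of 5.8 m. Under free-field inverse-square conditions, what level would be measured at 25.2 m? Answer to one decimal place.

For a point source in a free field, ΔL = −20·log₁₀(d₂/d₁).
ΔL = −20·log₁₀(25.2/5.8) = -12.76 dB, so L₂ = 106.7 + (-12.76) = 93.9 dB SPL.

93.9 dB SPL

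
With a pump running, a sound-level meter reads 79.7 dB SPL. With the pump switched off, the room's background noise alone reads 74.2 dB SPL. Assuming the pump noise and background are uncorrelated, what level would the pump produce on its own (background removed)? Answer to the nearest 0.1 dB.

78.3 dB SPL

Subtract intensities: L_src = 10·log₁₀(10^(L_total/10) − 10^(L_bg/10)).
L_src = 10·log₁₀(10^(79.7/10) − 10^(74.2/10)) = 10·log₁₀(67020000) = 78.3 dB SPL.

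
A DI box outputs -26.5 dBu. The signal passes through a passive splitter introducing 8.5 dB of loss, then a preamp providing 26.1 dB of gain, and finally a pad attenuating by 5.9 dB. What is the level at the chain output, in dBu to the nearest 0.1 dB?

In dB, series stages simply add:
-26.5 − 8.5 + 26.1 − 5.9 = -14.8 dBu.

-14.8 dBu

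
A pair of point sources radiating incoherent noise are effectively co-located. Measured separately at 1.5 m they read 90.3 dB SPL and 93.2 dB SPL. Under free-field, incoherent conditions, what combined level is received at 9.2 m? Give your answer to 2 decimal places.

Combined at 1.5 m: 10·log₁₀(10^(90.3/10)+10^(93.2/10)) = 94.998 dB SPL.
Then apply −20·log₁₀(9.2/1.5) = -15.754 dB → 79.24 dB SPL.

79.24 dB SPL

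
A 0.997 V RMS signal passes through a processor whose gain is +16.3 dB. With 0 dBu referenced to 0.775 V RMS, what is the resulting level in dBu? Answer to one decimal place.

Input level: 20·log₁₀(0.997/0.775) = 2.19 dBu.
Output: 2.19 + 16.3 = +18.5 dBu.

+18.5 dBu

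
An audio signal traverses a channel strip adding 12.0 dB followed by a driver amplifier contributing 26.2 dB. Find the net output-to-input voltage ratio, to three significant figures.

81.3

Net gain = 12.0 + 26.2 = 38.2 dB.
Voltage ratio = 10^(38.2/20) = 81.3.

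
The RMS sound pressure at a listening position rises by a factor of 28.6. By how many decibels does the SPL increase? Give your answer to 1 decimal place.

29.1 dB

SPL change from a pressure ratio uses the 20·log₁₀ form:
20·log₁₀(28.6) = 29.1 dB.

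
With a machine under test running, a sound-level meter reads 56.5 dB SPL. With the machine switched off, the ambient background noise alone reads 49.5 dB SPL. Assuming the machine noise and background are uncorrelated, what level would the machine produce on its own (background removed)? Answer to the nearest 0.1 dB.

55.5 dB SPL

Background correction is a power subtraction:
L_src = 10·log₁₀(10^(56.5/10) − 10^(49.5/10)) = 10·log₁₀(357600) = 55.5 dB SPL.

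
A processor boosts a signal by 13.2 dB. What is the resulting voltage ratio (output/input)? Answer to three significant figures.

Voltage ratio = 10^(dB/20).
10^(13.2/20) = 10^(0.6600) = 4.57.

4.57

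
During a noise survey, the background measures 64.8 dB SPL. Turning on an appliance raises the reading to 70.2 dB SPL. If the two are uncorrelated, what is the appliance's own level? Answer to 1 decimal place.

68.7 dB SPL

Background correction is a power subtraction:
L_src = 10·log₁₀(10^(70.2/10) − 10^(64.8/10)) = 10·log₁₀(7451000) = 68.7 dB SPL.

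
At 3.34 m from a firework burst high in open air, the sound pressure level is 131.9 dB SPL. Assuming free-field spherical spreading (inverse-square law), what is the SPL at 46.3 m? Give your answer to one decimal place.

Inverse-square spreading gives ΔL = −20·log₁₀(d₂/d₁).
ΔL = −20·log₁₀(46.3/3.34) = -22.84 dB, so L₂ = 131.9 + (-22.84) = 109.1 dB SPL.

109.1 dB SPL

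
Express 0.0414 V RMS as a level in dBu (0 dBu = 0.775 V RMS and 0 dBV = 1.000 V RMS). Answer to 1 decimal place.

dBu = 20·log₁₀(V / 0.775 V).
20·log₁₀(0.0414/0.775) = -25.4 dBu.

-25.4 dBu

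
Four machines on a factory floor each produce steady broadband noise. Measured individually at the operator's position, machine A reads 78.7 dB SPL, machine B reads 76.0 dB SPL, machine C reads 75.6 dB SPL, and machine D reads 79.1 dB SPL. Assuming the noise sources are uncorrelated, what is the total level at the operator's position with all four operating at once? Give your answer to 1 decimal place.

83.6 dB SPL

Uncorrelated sources add in intensity (power), not in dB.
L_total = 10·log₁₀(10^(78.7/10) + 10^(76.0/10) + 10^(75.6/10) + 10^(79.1/10)) = 10·log₁₀(231500000) = 83.6 dB SPL.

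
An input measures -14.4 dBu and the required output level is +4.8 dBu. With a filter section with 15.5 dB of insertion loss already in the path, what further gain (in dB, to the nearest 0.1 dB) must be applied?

34.7 dB

The required make-up gain is the shortfall in the dB sum.
G = +4.8 − (-14.4) + 15.5 = 34.7 dB.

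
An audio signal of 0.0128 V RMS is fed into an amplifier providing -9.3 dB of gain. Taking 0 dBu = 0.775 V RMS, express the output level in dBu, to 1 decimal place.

-44.9 dBu

Input level: 20·log₁₀(0.0128/0.775) = -35.64 dBu.
Output: -35.64 − 9.3 = -44.9 dBu.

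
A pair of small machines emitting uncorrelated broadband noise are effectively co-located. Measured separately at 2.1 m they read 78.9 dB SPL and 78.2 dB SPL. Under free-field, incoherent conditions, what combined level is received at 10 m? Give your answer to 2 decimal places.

68.02 dB SPL

Combined at 2.1 m: 10·log₁₀(10^(78.9/10)+10^(78.2/10)) = 81.574 dB SPL.
Then apply −20·log₁₀(10/2.1) = -13.556 dB → 68.02 dB SPL.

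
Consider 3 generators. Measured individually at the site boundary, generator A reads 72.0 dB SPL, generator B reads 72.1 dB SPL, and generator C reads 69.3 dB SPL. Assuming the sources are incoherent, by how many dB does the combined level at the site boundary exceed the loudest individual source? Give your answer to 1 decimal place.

4.0 dB

Uncorrelated sources add in intensity (power), not in dB.
L_total = 10·log₁₀(10^(72.0/10) + 10^(72.1/10) + 10^(69.3/10)) = 76.08 dB SPL.
Excess over the loudest (72.1 dB): 76.08 − 72.1 = 4.0 dB.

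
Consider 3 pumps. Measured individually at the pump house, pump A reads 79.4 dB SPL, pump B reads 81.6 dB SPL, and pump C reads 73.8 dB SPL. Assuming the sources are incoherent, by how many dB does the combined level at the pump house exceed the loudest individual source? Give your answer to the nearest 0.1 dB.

2.5 dB

Incoherent sources sum as intensities:
L_total = 10·log₁₀(10^(79.4/10) + 10^(81.6/10) + 10^(73.8/10)) = 84.08 dB SPL.
Excess over the loudest (81.6 dB): 84.08 − 81.6 = 2.5 dB.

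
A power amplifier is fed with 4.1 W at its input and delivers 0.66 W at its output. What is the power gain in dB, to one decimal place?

-7.9 dB

Power is a power quantity, so gain = 10·log₁₀(P_out/P_in).
10·log₁₀(0.66/4.1) = 10·log₁₀(0.1610) = -7.9 dB.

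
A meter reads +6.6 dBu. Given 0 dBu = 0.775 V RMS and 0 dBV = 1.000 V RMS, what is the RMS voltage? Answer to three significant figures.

1.66 V

V = 0.775 V × 10^(+6.6/20).
= 0.775 × 2.138 = 1.66 V.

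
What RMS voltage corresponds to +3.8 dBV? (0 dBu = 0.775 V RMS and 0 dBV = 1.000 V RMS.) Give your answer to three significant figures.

1.55 V

V = 1.000 V × 10^(+3.8/20).
= 1.000 × 1.549 = 1.55 V.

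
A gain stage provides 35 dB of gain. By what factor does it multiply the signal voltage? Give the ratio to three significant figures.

56.2

Voltage ratio = 10^(dB/20).
10^(35/20) = 10^(1.750) = 56.2.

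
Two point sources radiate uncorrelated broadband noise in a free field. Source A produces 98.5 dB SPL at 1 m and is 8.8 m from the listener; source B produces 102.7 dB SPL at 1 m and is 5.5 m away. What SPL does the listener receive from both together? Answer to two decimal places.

At the listener: L_A = 98.5 − 20·log₁₀(8.8) = 79.610 dB; L_B = 102.7 − 20·log₁₀(5.5) = 87.893 dB.
Combined: 10·log₁₀(10^(79.610/10)+10^(87.893/10)) = 88.49 dB SPL.

88.49 dB SPL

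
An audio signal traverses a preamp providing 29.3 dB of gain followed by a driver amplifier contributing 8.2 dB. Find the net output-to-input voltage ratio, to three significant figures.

75.0

Net gain = 29.3 + 8.2 = 37.5 dB.
Voltage ratio = 10^(37.5/20) = 75.0.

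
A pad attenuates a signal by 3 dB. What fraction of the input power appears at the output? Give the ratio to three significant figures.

Power ratio = 10^(dB/10).
10^(-3/10) = 10^(-0.3000) = 0.501.

0.501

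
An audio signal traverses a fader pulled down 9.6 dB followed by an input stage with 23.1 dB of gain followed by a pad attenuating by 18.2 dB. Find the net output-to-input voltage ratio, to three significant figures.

Net gain = (−9.6) + 23.1 + (−18.2) = -4.7 dB.
Voltage ratio = 10^(-4.7/20) = 0.582.

0.582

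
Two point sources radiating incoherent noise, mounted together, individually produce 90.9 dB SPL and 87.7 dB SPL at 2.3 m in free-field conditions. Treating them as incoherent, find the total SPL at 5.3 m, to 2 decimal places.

Combined at 2.3 m: 10·log₁₀(10^(90.9/10)+10^(87.7/10)) = 92.599 dB SPL.
Then apply −20·log₁₀(5.3/2.3) = -7.251 dB → 85.35 dB SPL.

85.35 dB SPL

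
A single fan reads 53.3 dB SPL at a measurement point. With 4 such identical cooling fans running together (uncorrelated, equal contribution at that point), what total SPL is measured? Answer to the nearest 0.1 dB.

59.3 dB SPL

4 equal incoherent sources raise the level by 10·log₁₀(4) = 6.02 dB.
L_total = 53.3 + 6.02 = 59.3 dB SPL.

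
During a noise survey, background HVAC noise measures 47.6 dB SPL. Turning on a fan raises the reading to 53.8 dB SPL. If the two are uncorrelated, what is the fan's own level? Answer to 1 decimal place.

Remove the background by subtracting linear intensities:
L_src = 10·log₁₀(10^(53.8/10) − 10^(47.6/10)) = 10·log₁₀(182300) = 52.6 dB SPL.

52.6 dB SPL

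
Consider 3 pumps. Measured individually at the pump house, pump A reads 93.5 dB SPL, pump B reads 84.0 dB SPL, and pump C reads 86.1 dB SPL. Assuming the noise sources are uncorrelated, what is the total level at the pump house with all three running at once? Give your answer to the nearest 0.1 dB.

Incoherent sources sum as intensities:
L_total = 10·log₁₀(10^(93.5/10) + 10^(84.0/10) + 10^(86.1/10)) = 10·log₁₀(2897000000) = 94.6 dB SPL.

94.6 dB SPL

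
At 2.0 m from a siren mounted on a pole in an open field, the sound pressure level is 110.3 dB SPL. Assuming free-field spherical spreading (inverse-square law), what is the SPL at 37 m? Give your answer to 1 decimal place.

Free-field point source: level drops by 20·log₁₀ of the distance ratio.
ΔL = −20·log₁₀(37/2.0) = -25.34 dB, so L₂ = 110.3 + (-25.34) = 85.0 dB SPL.

85.0 dB SPL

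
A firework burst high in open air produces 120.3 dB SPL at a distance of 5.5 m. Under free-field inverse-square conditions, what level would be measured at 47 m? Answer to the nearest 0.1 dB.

101.7 dB SPL

For a point source in a free field, ΔL = −20·log₁₀(d₂/d₁).
ΔL = −20·log₁₀(47/5.5) = -18.63 dB, so L₂ = 120.3 + (-18.63) = 101.7 dB SPL.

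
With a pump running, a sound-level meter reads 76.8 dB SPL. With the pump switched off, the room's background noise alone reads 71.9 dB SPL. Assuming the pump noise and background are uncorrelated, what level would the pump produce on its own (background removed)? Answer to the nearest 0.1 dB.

75.1 dB SPL

Background correction is a power subtraction:
L_src = 10·log₁₀(10^(76.8/10) − 10^(71.9/10)) = 10·log₁₀(32370000) = 75.1 dB SPL.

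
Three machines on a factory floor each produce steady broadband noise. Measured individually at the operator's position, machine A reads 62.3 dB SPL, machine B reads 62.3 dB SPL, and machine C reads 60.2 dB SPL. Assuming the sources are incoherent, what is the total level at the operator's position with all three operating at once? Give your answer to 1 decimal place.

Incoherent sources sum as intensities:
L_total = 10·log₁₀(10^(62.3/10) + 10^(62.3/10) + 10^(60.2/10)) = 10·log₁₀(4444000) = 66.5 dB SPL.

66.5 dB SPL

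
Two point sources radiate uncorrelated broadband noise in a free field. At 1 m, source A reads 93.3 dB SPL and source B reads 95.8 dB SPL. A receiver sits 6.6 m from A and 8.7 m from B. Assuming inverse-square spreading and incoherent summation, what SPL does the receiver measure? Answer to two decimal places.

At the listener: L_A = 93.3 − 20·log₁₀(6.6) = 76.909 dB; L_B = 95.8 − 20·log₁₀(8.7) = 77.010 dB.
Combined: 10·log₁₀(10^(76.909/10)+10^(77.010/10)) = 79.97 dB SPL.

79.97 dB SPL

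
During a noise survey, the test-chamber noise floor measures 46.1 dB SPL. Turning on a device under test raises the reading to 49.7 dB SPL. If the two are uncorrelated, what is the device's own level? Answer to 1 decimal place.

47.2 dB SPL

Subtract intensities: L_src = 10·log₁₀(10^(L_total/10) − 10^(L_bg/10)).
L_src = 10·log₁₀(10^(49.7/10) − 10^(46.1/10)) = 10·log₁₀(52590) = 47.2 dB SPL.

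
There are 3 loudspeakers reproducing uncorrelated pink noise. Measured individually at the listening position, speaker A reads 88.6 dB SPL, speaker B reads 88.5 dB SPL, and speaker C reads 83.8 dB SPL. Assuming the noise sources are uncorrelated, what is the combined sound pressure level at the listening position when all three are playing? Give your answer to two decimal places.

92.23 dB SPL

Incoherent sources sum as intensities:
L_total = 10·log₁₀(10^(88.6/10) + 10^(88.5/10) + 10^(83.8/10)) = 10·log₁₀(1672000000) = 92.23 dB SPL.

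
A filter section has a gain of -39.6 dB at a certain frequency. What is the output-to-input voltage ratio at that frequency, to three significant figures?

0.0105

Voltage ratio = 10^(dB/20).
10^(-39.6/20) = 10^(-1.980) = 0.0105.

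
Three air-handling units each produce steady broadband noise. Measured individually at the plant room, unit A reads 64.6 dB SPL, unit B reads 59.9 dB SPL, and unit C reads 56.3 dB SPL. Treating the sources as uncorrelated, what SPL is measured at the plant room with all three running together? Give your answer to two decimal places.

Incoherent sources sum as intensities:
L_total = 10·log₁₀(10^(64.6/10) + 10^(59.9/10) + 10^(56.3/10)) = 10·log₁₀(4288000) = 66.32 dB SPL.

66.32 dB SPL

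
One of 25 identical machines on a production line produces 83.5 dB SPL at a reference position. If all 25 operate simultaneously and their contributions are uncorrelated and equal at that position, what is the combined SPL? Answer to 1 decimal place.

25 equal incoherent sources raise the level by 10·log₁₀(25) = 13.98 dB.
L_total = 83.5 + 13.98 = 97.5 dB SPL.

97.5 dB SPL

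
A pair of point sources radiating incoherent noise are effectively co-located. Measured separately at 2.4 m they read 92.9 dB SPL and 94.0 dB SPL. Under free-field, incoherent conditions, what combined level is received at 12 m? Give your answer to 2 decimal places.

Combined at 2.4 m: 10·log₁₀(10^(92.9/10)+10^(94.0/10)) = 96.495 dB SPL.
Then apply −20·log₁₀(12/2.4) = -13.979 dB → 82.52 dB SPL.

82.52 dB SPL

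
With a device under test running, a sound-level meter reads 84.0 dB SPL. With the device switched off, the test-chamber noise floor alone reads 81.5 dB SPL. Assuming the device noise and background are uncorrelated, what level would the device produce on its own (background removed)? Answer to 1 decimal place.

Subtract intensities: L_src = 10·log₁₀(10^(L_total/10) − 10^(L_bg/10)).
L_src = 10·log₁₀(10^(84.0/10) − 10^(81.5/10)) = 10·log₁₀(109900000) = 80.4 dB SPL.

80.4 dB SPL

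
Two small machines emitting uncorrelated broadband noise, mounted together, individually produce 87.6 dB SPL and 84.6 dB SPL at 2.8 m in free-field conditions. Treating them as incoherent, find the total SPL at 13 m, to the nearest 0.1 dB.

Combined at 2.8 m: 10·log₁₀(10^(87.6/10)+10^(84.6/10)) = 89.36 dB SPL.
Then apply −20·log₁₀(13/2.8) = -13.34 dB → 76.0 dB SPL.

76.0 dB SPL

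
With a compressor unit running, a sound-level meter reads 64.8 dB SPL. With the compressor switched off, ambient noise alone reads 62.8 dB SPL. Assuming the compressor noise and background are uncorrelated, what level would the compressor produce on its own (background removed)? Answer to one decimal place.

Background correction is a power subtraction:
L_src = 10·log₁₀(10^(64.8/10) − 10^(62.8/10)) = 10·log₁₀(1114000) = 60.5 dB SPL.

60.5 dB SPL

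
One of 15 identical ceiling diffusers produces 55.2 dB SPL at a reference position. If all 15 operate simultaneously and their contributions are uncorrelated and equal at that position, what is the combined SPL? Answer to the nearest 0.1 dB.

15 equal incoherent sources raise the level by 10·log₁₀(15) = 11.76 dB.
L_total = 55.2 + 11.76 = 67.0 dB SPL.

67.0 dB SPL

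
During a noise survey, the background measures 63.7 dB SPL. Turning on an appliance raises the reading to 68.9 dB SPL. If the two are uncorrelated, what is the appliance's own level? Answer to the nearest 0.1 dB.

Subtract intensities: L_src = 10·log₁₀(10^(L_total/10) − 10^(L_bg/10)).
L_src = 10·log₁₀(10^(68.9/10) − 10^(63.7/10)) = 10·log₁₀(5418000) = 67.3 dB SPL.

67.3 dB SPL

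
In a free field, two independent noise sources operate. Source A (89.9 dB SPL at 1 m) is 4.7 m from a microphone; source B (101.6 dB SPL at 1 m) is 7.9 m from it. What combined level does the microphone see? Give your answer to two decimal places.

At the listener: L_A = 89.9 − 20·log₁₀(4.7) = 76.458 dB; L_B = 101.6 − 20·log₁₀(7.9) = 83.647 dB.
Combined: 10·log₁₀(10^(76.458/10)+10^(83.647/10)) = 84.41 dB SPL.

84.41 dB SPL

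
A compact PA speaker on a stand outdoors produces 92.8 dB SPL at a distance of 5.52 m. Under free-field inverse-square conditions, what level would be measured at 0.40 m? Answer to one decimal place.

115.6 dB SPL

Free-field point source: level drops by 20·log₁₀ of the distance ratio.
ΔL = −20·log₁₀(0.40/5.52) = 22.80 dB, so L₂ = 92.8 + (22.80) = 115.6 dB SPL.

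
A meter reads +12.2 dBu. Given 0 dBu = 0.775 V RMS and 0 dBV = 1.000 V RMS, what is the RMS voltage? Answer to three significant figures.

3.16 V

V = 0.775 V × 10^(+12.2/20).
= 0.775 × 4.074 = 3.16 V.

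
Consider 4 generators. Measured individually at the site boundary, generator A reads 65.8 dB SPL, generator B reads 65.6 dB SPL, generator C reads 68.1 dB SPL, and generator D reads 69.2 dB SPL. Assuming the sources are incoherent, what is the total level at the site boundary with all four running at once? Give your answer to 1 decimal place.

Uncorrelated sources add in intensity (power), not in dB.
L_total = 10·log₁₀(10^(65.8/10) + 10^(65.6/10) + 10^(68.1/10) + 10^(69.2/10)) = 10·log₁₀(22210000) = 73.5 dB SPL.

73.5 dB SPL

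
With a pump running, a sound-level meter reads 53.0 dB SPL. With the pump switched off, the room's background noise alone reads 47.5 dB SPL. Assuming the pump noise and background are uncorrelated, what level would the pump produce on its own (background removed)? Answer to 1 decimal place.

51.6 dB SPL

Remove the background by subtracting linear intensities:
L_src = 10·log₁₀(10^(53.0/10) − 10^(47.5/10)) = 10·log₁₀(143300) = 51.6 dB SPL.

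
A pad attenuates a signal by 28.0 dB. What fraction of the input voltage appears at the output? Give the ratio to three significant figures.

0.0398

Voltage ratio = 10^(dB/20).
10^(-28.0/20) = 10^(-1.400) = 0.0398.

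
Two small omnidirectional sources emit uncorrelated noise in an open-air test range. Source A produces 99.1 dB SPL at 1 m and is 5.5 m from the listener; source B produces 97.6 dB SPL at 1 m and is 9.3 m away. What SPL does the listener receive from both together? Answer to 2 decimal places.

At the listener: L_A = 99.1 − 20·log₁₀(5.5) = 84.293 dB; L_B = 97.6 − 20·log₁₀(9.3) = 78.230 dB.
Combined: 10·log₁₀(10^(84.293/10)+10^(78.230/10)) = 85.25 dB SPL.

85.25 dB SPL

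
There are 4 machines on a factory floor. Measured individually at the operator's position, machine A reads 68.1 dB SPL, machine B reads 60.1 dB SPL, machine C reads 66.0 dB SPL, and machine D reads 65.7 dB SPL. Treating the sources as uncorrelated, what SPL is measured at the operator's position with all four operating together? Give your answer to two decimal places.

71.81 dB SPL

Add the sources as powers (linear), then convert back to dB:
L_total = 10·log₁₀(10^(68.1/10) + 10^(60.1/10) + 10^(66.0/10) + 10^(65.7/10)) = 10·log₁₀(15180000) = 71.81 dB SPL.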